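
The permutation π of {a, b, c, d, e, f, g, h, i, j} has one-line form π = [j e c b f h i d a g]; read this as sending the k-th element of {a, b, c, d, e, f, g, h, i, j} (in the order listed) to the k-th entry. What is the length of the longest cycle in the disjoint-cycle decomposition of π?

Decomposing into disjoint cycles gives (a j g i)(b e f h d); the longest has length 5.

5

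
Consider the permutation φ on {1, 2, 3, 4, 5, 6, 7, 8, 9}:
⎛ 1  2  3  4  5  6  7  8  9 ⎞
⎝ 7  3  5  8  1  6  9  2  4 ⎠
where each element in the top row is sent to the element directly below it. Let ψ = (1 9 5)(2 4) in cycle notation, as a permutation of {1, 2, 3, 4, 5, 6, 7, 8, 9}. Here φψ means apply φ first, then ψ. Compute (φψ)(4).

φ(4) = 8, then ψ(8) = 8; composing gives (φψ)(4) = 8.

8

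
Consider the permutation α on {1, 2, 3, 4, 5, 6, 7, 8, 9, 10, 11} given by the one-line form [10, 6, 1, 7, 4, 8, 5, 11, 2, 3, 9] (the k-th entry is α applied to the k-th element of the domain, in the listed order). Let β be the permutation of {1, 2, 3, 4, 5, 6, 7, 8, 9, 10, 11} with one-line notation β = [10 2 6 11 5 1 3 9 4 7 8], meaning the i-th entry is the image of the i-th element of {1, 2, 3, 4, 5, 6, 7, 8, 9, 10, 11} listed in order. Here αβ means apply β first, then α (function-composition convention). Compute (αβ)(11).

β(11) = 8, then α(8) = 11; composing gives (αβ)(11) = 11.

11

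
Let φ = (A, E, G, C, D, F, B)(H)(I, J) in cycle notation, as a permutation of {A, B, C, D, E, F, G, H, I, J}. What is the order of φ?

14

The cycle type of φ is (7, 2, 1).
The order of φ is the least common multiple of its cycle lengths: lcm(7, 2) = 14.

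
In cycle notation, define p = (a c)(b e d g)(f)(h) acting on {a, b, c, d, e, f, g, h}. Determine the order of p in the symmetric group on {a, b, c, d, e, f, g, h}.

The disjoint cycles have lengths 4, 2, 1, 1.
Since disjoint cycles commute, ord(p) = lcm(4, 2) = 4.

4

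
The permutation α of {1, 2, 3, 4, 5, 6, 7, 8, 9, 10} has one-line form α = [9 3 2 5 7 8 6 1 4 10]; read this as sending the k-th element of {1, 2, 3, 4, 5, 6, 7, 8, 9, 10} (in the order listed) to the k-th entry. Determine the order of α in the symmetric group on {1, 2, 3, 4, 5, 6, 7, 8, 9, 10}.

14

The disjoint-cycle form of α has cycle lengths 7, 2, 1.
The order is lcm(7, 2) = 14.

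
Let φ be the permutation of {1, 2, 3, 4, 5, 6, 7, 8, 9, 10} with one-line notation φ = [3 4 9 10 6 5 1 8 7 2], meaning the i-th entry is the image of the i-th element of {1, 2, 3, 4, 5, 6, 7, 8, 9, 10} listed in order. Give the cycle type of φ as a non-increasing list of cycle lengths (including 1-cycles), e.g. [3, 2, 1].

[4, 3, 2, 1]

The disjoint cycles are (1 3 9 7)(2 4 10)(5 6)(8), with lengths 4, 3, 2, 1 in non-increasing order.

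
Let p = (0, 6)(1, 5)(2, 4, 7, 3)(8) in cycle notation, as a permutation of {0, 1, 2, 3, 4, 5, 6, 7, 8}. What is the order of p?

4

The disjoint cycles have lengths 4, 2, 2, 1.
The order is lcm(4, 2, 2) = 4.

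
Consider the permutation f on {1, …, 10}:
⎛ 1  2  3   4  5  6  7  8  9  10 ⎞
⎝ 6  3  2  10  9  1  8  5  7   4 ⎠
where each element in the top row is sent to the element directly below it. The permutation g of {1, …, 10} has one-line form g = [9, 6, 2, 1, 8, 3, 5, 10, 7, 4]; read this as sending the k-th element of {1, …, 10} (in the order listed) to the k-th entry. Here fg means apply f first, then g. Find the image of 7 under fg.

10

f(7) = 8, then g(8) = 10; composing gives (fg)(7) = 10.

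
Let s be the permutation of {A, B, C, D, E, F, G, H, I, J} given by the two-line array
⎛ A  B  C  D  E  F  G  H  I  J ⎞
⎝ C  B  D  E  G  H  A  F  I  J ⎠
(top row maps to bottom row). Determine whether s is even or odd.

In disjoint-cycle form the cycle lengths are 5, 2, 1, 1, 1.
A cycle is odd iff its length is even; s has 1 even-length cycle, so sgn(s) = (−1)^1 and s is odd.

odd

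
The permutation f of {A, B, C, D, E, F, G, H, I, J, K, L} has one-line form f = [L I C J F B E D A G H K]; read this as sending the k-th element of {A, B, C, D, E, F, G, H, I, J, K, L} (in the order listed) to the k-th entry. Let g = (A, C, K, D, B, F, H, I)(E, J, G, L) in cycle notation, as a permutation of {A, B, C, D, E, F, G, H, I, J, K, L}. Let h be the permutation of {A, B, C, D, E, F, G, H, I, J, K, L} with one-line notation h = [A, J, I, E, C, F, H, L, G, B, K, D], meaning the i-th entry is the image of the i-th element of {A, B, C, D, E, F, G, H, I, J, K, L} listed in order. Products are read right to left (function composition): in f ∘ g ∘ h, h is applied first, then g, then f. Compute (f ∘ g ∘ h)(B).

Apply the permutations in order: h(B) = J, then g(J) = G, then f(G) = E. So (f ∘ g ∘ h)(B) = E.

E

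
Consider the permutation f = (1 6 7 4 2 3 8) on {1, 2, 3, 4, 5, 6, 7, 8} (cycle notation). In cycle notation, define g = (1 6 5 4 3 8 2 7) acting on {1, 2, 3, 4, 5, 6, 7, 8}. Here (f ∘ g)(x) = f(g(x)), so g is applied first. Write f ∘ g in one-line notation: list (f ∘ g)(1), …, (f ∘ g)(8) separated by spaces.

(f ∘ g)(x) = f(g(x)). Computing each image: f(g(1)) = f(6) = 7, f(g(2)) = f(7) = 4, f(g(3)) = f(8) = 1, f(g(4)) = f(3) = 8, f(g(5)) = f(4) = 2, f(g(6)) = f(5) = 5, f(g(7)) = f(1) = 6, f(g(8)) = f(2) = 3.
Hence f ∘ g = [7 4 1 8 2 5 6 3].

7 4 1 8 2 5 6 3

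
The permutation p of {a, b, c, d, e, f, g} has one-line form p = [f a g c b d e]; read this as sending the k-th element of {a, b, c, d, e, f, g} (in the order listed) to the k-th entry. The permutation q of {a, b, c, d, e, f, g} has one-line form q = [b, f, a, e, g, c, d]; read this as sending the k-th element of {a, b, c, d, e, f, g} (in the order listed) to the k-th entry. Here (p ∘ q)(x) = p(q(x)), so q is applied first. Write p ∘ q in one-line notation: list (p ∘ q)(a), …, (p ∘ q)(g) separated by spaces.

a d f b e g c

(p ∘ q)(x) = p(q(x)). Computing each image: p(q(a)) = p(b) = a, p(q(b)) = p(f) = d, p(q(c)) = p(a) = f, p(q(d)) = p(e) = b, p(q(e)) = p(g) = e, p(q(f)) = p(c) = g, p(q(g)) = p(d) = c.
Hence p ∘ q = [a d f b e g c].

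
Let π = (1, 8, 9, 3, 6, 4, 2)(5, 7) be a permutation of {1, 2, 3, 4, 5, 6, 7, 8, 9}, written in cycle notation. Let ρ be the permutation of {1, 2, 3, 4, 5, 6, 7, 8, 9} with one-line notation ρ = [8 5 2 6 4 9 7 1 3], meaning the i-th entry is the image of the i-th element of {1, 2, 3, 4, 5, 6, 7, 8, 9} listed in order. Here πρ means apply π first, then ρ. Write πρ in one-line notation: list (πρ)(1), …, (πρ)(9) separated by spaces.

1 8 9 5 7 6 4 3 2

For each element, apply π then ρ: 1 → 8 → 1; 2 → 1 → 8; 3 → 6 → 9; 4 → 2 → 5; 5 → 7 → 7; 6 → 4 → 6; 7 → 5 → 4; 8 → 9 → 3; 9 → 3 → 2.
So πρ in one-line form is 1 8 9 5 7 6 4 3 2.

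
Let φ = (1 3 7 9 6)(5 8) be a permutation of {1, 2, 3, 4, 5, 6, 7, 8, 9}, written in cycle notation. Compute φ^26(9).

9 lies in the 5-cycle (1 3 7 9 6).
Since the cycle has length 5, φ^26 acts on it the same as φ^1 (26 mod 5 = 1).
Stepping 1 place around the cycle: 9 → 6.

6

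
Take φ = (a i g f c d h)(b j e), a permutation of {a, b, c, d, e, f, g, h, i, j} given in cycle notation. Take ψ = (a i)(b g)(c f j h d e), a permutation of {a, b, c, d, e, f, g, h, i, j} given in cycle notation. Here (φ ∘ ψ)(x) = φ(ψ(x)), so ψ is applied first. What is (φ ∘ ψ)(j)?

a

ψ(j) = h, then φ(h) = a; composing gives (φ ∘ ψ)(j) = a.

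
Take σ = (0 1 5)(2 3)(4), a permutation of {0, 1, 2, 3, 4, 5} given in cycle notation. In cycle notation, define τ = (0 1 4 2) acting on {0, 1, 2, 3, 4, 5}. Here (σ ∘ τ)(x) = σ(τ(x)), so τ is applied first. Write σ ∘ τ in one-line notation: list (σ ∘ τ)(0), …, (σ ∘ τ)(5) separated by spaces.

For each element, apply τ then σ: 0 → 1 → 5; 1 → 4 → 4; 2 → 0 → 1; 3 → 3 → 2; 4 → 2 → 3; 5 → 5 → 0.
Collecting the images, σ ∘ τ = [5 4 1 2 3 0].

5 4 1 2 3 0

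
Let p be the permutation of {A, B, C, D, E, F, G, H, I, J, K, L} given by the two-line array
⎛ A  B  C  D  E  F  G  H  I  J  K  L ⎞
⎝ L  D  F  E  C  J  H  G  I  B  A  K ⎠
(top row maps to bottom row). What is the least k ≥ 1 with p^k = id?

The disjoint-cycle form of p has cycle lengths 6, 3, 2, 1.
The order of p is the least common multiple of its cycle lengths: lcm(6, 3, 2) = 6.

6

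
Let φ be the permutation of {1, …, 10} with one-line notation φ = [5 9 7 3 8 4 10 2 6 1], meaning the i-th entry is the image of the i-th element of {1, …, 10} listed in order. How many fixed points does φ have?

0

No element satisfies φ(x) = x, so there are 0 fixed points.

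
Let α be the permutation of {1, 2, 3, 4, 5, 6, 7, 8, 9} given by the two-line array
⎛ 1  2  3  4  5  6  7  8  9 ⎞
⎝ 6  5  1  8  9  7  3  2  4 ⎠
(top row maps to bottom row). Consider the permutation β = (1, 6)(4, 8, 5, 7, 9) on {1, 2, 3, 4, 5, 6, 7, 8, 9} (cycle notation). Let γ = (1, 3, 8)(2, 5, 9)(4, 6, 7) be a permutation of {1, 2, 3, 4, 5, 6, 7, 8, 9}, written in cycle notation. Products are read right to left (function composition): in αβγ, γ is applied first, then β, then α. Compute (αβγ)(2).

Apply the permutations in order: γ(2) = 5, then β(5) = 7, then α(7) = 3. So (αβγ)(2) = 3.

3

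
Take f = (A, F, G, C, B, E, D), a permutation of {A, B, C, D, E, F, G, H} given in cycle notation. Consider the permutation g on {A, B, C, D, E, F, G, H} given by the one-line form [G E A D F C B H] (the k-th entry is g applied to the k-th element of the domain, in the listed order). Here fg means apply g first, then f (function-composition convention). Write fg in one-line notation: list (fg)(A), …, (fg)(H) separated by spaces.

C D F A G B E H

Chase each element through g then f: A → G → C; B → E → D; C → A → F; D → D → A; E → F → G; F → C → B; G → B → E; H → H → H.
Collecting the images, fg = [C D F A G B E H].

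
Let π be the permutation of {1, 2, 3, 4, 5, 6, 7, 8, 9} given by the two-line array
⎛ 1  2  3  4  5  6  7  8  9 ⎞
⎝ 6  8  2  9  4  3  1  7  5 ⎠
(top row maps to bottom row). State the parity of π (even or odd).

In disjoint-cycle form the cycle lengths are 6, 3.
A cycle of length ℓ contributes ℓ−1 transpositions, so π is a product of 5 + 2 = 7 transpositions — odd.

odd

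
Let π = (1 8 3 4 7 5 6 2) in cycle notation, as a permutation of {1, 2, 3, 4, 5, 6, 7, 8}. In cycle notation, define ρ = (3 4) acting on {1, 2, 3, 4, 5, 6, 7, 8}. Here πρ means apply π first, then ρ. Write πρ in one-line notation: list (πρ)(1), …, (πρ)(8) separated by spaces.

8 1 3 7 6 2 5 4

(πρ)(x) = ρ(π(x)). Computing each image: ρ(π(1)) = ρ(8) = 8, ρ(π(2)) = ρ(1) = 1, ρ(π(3)) = ρ(4) = 3, ρ(π(4)) = ρ(7) = 7, ρ(π(5)) = ρ(6) = 6, ρ(π(6)) = ρ(2) = 2, ρ(π(7)) = ρ(5) = 5, ρ(π(8)) = ρ(3) = 4.
Hence πρ = [8 1 3 7 6 2 5 4].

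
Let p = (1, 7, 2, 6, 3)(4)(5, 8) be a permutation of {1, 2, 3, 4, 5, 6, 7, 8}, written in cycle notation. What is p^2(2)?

2 lies in the 5-cycle (1, 7, 2, 6, 3).
Stepping 2 places around the cycle: 2 → 6 → 3.

3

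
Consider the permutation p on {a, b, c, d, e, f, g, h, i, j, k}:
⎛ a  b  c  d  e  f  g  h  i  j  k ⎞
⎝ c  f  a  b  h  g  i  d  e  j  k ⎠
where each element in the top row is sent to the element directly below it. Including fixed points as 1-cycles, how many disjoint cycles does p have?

The cycle decomposition is (a, c)(b, f, g, i, e, h, d)(j)(k), which has 4 cycles (counting 1-cycles).

4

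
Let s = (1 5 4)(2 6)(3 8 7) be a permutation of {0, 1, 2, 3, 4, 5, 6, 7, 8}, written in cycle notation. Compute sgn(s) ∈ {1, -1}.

The cycle lengths are 3, 3, 2, 1.
A cycle of length ℓ contributes ℓ−1 transpositions, so s is a product of 2 + 2 + 1 = 5 transpositions — odd.

-1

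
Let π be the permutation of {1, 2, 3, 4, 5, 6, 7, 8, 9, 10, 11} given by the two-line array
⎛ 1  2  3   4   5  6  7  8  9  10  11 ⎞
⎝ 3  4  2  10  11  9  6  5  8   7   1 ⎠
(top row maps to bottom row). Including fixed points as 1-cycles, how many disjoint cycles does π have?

1

The cycle decomposition is (1, 3, 2, 4, 10, 7, 6, 9, 8, 5, 11), which has 1 cycle (counting 1-cycles).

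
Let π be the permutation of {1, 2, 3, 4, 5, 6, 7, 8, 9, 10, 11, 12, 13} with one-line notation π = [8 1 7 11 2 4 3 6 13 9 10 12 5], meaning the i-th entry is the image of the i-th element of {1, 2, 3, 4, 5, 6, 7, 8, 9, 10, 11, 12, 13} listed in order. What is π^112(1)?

Tracing 1 → 8 → … returns to 1 after 10 steps, so 1 lies in a 10-cycle (1, 8, 6, 4, 11, 10, 9, 13, 5, 2).
Since the cycle has length 10, π^112 acts on it the same as π^2 (112 mod 10 = 2).
Advancing 2 steps from 1: 1 → 8 → 6.

6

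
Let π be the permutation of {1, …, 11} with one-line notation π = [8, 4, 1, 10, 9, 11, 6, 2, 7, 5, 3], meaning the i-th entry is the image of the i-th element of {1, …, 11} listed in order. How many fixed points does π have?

No element satisfies π(x) = x, so there are 0 fixed points.

0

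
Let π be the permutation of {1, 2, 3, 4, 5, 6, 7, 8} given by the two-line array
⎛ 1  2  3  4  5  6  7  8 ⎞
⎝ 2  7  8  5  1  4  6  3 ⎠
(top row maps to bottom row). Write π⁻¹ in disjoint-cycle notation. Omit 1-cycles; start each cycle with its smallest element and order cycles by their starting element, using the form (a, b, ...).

First write π in disjoint cycles: (1, 2, 7, 6, 4, 5)(3, 8).
The inverse reverses every cycle; in canonical form, π⁻¹ = (1, 5, 4, 6, 7, 2)(3, 8).

(1, 5, 4, 6, 7, 2)(3, 8)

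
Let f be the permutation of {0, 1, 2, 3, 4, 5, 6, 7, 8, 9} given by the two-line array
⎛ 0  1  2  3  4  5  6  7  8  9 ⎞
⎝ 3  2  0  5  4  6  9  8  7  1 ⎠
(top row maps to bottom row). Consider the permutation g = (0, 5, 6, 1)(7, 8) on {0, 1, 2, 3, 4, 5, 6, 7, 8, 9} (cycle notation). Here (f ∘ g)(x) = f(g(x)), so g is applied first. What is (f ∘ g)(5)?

9

(f ∘ g)(5) = f(g(5)). g(5) = 6, then f(6) = 9. So (f ∘ g)(5) = 9.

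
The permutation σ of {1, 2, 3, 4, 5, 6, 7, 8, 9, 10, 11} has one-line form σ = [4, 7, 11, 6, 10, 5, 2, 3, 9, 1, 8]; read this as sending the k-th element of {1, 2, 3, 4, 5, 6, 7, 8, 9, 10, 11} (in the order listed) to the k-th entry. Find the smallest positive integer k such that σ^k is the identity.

Decomposing into disjoint cycles gives cycle lengths 5, 3, 2, 1.
Since disjoint cycles commute, ord(σ) = lcm(5, 3, 2) = 30.

30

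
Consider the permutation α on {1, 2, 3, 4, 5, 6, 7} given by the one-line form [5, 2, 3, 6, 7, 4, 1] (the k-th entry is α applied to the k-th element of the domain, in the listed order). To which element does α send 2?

2 is element number 2 of the domain, and entry number 2 of the one-line form is 2, so α(2) = 2.

2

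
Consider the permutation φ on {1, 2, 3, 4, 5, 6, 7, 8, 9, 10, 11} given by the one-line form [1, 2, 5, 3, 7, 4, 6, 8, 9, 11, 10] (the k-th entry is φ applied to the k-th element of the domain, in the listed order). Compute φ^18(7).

Tracing 7 → 6 → … returns to 7 after 5 steps, so 7 lies in a 5-cycle (3 5 7 6 4).
On a 5-cycle, φ^5 is the identity, so φ^18 = φ^3 there (18 ≡ 3 mod 5).
Advancing 3 steps from 7: 7 → 6 → 4 → 3.

3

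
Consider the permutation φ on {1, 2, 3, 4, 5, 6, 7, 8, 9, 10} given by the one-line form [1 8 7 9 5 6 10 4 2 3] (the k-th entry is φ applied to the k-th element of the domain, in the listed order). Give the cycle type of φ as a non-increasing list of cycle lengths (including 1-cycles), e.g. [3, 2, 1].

[4, 3, 1, 1, 1]

The disjoint cycles are (1)(2 8 4 9)(3 7 10)(5)(6), with lengths 4, 3, 1, 1, 1 in non-increasing order.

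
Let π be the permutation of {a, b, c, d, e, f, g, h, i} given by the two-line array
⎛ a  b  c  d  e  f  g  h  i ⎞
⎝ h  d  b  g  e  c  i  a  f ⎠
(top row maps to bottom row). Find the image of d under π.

The entry below d in the array is g, so π(d) = g.

g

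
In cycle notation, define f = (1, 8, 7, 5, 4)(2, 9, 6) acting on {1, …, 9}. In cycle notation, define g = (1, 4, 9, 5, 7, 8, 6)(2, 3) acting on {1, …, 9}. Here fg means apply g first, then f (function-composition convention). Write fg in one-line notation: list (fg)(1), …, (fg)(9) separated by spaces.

1 3 9 6 5 8 7 2 4

For each element, apply g then f: 1 → 4 → 1; 2 → 3 → 3; 3 → 2 → 9; 4 → 9 → 6; 5 → 7 → 5; 6 → 1 → 8; 7 → 8 → 7; 8 → 6 → 2; 9 → 5 → 4.
So fg in one-line form is 1 3 9 6 5 8 7 2 4.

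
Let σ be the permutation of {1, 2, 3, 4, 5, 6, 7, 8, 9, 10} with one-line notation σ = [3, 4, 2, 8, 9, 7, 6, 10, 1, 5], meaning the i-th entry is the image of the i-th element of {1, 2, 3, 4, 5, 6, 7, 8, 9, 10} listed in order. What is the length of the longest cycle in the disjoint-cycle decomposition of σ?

8

Decomposing into disjoint cycles gives (1, 3, 2, 4, 8, 10, 5, 9)(6, 7); the longest has length 8.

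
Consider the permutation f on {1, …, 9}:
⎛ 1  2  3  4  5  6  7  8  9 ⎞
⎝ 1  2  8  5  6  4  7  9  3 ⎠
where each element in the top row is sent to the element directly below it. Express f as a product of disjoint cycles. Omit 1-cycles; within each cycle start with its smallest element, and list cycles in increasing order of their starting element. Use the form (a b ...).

(3 8 9)(4 5 6)

Iterating f from 3 gives 3 → 8 → 9 → 3; that is the 3-cycle (3 8 9).
Continuing from each remaining unvisited element yields (3 8 9)(4 5 6).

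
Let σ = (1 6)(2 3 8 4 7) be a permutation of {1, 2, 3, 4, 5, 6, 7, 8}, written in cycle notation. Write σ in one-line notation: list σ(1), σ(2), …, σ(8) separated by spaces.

Reading each image from the cycles: 1↦6, 2↦3, 3↦8, 4↦7, 5↦5, 6↦1, 7↦2, 8↦4.
So the one-line form is 6 3 8 7 5 1 2 4.

6 3 8 7 5 1 2 4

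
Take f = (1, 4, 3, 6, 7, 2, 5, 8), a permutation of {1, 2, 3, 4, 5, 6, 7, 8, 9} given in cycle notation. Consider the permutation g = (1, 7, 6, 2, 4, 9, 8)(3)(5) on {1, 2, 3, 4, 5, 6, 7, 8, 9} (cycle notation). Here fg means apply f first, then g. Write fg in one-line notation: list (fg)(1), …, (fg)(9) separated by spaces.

(fg)(x) = g(f(x)). Computing each image: g(f(1)) = g(4) = 9, g(f(2)) = g(5) = 5, g(f(3)) = g(6) = 2, g(f(4)) = g(3) = 3, g(f(5)) = g(8) = 1, g(f(6)) = g(7) = 6, g(f(7)) = g(2) = 4, g(f(8)) = g(1) = 7, g(f(9)) = g(9) = 8.
Hence fg = [9 5 2 3 1 6 4 7 8].

9 5 2 3 1 6 4 7 8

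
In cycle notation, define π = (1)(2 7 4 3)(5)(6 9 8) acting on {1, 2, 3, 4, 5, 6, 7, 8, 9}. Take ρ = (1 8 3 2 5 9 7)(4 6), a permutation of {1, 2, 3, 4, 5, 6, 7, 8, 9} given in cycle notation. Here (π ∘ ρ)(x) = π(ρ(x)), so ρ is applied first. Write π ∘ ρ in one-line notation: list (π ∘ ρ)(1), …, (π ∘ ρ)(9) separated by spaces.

6 5 7 9 8 3 1 2 4

(π ∘ ρ)(x) = π(ρ(x)). Computing each image: π(ρ(1)) = π(8) = 6, π(ρ(2)) = π(5) = 5, π(ρ(3)) = π(2) = 7, π(ρ(4)) = π(6) = 9, π(ρ(5)) = π(9) = 8, π(ρ(6)) = π(4) = 3, π(ρ(7)) = π(1) = 1, π(ρ(8)) = π(3) = 2, π(ρ(9)) = π(7) = 4.
Hence π ∘ ρ = [6 5 7 9 8 3 1 2 4].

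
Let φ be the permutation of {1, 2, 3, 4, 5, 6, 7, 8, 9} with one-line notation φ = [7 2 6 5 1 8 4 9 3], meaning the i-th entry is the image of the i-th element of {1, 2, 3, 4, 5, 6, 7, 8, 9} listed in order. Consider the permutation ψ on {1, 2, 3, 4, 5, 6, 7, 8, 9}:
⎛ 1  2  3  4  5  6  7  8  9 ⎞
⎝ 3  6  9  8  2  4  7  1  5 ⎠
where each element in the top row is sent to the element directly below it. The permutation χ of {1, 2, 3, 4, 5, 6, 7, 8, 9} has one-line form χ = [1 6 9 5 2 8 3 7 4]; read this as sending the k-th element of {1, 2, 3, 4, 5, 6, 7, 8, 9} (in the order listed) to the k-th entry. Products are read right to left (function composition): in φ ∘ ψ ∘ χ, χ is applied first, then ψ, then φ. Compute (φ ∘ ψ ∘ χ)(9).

Apply the permutations in order: χ(9) = 4, then ψ(4) = 8, then φ(8) = 9. So (φ ∘ ψ ∘ χ)(9) = 9.

9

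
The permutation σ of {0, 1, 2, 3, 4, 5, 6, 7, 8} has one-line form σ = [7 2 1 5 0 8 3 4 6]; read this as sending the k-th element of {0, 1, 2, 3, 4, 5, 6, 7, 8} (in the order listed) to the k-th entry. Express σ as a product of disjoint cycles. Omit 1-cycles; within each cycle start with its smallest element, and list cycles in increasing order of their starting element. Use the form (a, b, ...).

Iterating σ from 0 gives 0 → 7 → 4 → 0; that is the 3-cycle (0, 7, 4).
Repeating from the next unused element and collecting all non-trivial cycles gives (0, 7, 4)(1, 2)(3, 5, 8, 6).

(0, 7, 4)(1, 2)(3, 5, 8, 6)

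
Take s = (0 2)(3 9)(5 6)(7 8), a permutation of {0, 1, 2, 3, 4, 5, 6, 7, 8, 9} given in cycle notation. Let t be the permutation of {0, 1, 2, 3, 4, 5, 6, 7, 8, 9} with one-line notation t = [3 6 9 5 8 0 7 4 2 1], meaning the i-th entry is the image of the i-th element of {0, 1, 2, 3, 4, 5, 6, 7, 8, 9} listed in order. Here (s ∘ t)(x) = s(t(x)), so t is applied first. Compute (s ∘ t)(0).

t(0) = 3, then s(3) = 9; composing gives (s ∘ t)(0) = 9.

9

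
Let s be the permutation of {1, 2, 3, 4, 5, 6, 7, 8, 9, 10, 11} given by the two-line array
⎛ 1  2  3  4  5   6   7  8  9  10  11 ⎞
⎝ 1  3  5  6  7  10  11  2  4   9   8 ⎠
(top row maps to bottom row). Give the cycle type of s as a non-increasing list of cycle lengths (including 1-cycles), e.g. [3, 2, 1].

The disjoint cycles are (1)(2 3 5 7 11 8)(4 6 10 9), with lengths 6, 4, 1 in non-increasing order.

[6, 4, 1]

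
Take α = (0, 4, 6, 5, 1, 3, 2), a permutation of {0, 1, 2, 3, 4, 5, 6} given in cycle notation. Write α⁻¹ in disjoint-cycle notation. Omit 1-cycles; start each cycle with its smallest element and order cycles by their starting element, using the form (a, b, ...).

(0, 2, 3, 1, 5, 6, 4)

Inverting a permutation written in cycle notation just reverses the order within every cycle.
After reversing and putting each cycle's least element first, α⁻¹ = (0, 2, 3, 1, 5, 6, 4).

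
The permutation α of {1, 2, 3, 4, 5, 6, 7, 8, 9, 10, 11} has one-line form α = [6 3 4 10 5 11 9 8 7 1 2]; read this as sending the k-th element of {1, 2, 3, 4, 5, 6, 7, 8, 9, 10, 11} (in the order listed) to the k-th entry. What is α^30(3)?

10

Tracing 3 → 4 → … returns to 3 after 7 steps, so 3 lies in a 7-cycle (1, 6, 11, 2, 3, 4, 10).
Since the cycle has length 7, α^30 acts on it the same as α^2 (30 mod 7 = 2).
Stepping 2 places around the cycle: 3 → 4 → 10.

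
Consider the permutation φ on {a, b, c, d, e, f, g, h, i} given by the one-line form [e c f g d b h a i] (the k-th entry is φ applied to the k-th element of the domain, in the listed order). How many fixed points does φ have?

1

The fixed points (elements with φ(x) = x) are {i}, so there is 1.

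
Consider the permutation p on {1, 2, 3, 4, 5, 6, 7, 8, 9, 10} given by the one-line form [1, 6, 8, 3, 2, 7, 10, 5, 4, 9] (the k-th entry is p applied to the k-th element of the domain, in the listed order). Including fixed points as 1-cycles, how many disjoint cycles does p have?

The cycle decomposition is (1)(2 6 7 10 9 4 3 8 5), which has 2 cycles (counting 1-cycles).

2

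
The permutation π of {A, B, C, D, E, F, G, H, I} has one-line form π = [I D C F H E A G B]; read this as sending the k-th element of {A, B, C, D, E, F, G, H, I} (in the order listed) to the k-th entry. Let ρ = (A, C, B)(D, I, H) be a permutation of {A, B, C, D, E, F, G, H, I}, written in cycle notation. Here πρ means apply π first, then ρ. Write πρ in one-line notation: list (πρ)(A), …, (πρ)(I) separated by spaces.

H I B F D E C G A

For each element, apply π then ρ: A → I → H; B → D → I; C → C → B; D → F → F; E → H → D; F → E → E; G → A → C; H → G → G; I → B → A.
So πρ in one-line form is H I B F D E C G A.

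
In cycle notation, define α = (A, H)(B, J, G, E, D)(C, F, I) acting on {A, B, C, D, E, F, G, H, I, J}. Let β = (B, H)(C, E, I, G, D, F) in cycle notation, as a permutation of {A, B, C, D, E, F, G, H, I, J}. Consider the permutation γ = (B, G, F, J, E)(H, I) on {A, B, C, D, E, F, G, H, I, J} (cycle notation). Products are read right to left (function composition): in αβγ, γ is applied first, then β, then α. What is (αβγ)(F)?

(αβγ)(F) = α(β(γ(F))). γ(F) = J, then β(J) = J, then α(J) = G, so the result is G.

G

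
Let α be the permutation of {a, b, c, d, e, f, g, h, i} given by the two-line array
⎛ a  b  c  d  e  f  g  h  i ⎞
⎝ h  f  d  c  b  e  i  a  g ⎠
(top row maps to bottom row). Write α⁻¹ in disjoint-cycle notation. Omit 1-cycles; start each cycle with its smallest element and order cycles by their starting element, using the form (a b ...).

The cycle decomposition of α is (a h)(b f e)(c d)(g i).
Reversing each cycle (and rotating so the smallest element leads) gives α⁻¹ = (a h)(b e f)(c d)(g i).

(a h)(b e f)(c d)(g i)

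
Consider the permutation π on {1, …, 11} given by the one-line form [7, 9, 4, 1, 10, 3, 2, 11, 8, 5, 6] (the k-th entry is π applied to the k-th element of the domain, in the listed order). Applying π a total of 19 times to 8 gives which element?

Tracing 8 → 11 → … returns to 8 after 9 steps, so 8 lies in a 9-cycle (1, 7, 2, 9, 8, 11, 6, 3, 4).
Since the cycle has length 9, π^19 acts on it the same as π^1 (19 mod 9 = 1).
Stepping 1 place around the cycle: 8 → 11.

11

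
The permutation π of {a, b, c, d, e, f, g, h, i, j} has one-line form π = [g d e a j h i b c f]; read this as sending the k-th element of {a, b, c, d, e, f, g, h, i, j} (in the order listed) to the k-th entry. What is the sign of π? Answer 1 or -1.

In disjoint-cycle form the cycle lengths are 10.
A cycle of length ℓ contributes ℓ−1 transpositions, so π is a product of 9 transpositions — odd.

-1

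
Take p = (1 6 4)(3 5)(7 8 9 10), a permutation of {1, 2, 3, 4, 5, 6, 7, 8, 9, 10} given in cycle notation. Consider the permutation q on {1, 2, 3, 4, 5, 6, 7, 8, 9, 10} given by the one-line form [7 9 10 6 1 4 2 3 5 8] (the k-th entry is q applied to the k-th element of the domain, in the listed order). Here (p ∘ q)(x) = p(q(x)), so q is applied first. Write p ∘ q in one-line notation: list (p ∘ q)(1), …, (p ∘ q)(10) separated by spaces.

8 10 7 4 6 1 2 5 3 9

Chase each element through q then p: 1 → 7 → 8; 2 → 9 → 10; 3 → 10 → 7; 4 → 6 → 4; 5 → 1 → 6; 6 → 4 → 1; 7 → 2 → 2; 8 → 3 → 5; 9 → 5 → 3; 10 → 8 → 9.
So p ∘ q in one-line form is 8 10 7 4 6 1 2 5 3 9.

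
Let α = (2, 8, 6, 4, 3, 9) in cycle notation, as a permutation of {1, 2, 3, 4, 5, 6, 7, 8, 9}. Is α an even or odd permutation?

The cycle lengths are 6, 1, 1, 1.
A cycle of length ℓ contributes ℓ−1 transpositions, so α is a product of 5 transpositions — odd.

odd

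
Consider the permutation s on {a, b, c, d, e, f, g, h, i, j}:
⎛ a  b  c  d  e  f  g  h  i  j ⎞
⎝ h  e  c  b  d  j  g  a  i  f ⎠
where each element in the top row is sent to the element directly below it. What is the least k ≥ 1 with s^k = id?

6

Decomposing into disjoint cycles gives cycle lengths 3, 2, 2, 1, 1, 1.
Since disjoint cycles commute, ord(s) = lcm(3, 2, 2) = 6.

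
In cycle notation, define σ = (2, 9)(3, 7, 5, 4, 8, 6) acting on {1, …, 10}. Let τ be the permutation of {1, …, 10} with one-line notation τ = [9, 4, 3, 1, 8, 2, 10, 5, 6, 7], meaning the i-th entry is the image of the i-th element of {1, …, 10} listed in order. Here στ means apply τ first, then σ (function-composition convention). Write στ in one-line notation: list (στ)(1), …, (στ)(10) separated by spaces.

Chase each element through τ then σ: 1 → 9 → 2; 2 → 4 → 8; 3 → 3 → 7; 4 → 1 → 1; 5 → 8 → 6; 6 → 2 → 9; 7 → 10 → 10; 8 → 5 → 4; 9 → 6 → 3; 10 → 7 → 5.
So στ in one-line form is 2 8 7 1 6 9 10 4 3 5.

2 8 7 1 6 9 10 4 3 5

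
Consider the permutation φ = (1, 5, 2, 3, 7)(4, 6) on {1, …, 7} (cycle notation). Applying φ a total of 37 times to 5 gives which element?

3

5 lies in the 5-cycle (1, 5, 2, 3, 7).
Since the cycle has length 5, φ^37 acts on it the same as φ^2 (37 mod 5 = 2).
Stepping 2 places around the cycle: 5 → 2 → 3.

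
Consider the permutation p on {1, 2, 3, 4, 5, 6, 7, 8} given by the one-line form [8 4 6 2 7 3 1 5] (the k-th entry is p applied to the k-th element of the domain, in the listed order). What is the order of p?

4

Decomposing into disjoint cycles gives cycle lengths 4, 2, 2.
The order is lcm(4, 2, 2) = 4.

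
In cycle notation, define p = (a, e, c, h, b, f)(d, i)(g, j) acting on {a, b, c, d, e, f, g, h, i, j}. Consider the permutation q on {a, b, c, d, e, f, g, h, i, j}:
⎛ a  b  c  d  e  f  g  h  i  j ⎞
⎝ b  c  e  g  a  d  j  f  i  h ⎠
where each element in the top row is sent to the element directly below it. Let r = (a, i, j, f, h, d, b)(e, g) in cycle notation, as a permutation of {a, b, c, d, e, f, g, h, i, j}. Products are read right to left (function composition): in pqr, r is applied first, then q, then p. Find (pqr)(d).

Apply the permutations in order: r(d) = b, then q(b) = c, then p(c) = h. So (pqr)(d) = h.

h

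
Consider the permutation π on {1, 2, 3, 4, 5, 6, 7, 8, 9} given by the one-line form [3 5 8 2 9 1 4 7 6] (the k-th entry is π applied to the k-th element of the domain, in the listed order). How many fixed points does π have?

0

No element satisfies π(x) = x, so there are 0 fixed points.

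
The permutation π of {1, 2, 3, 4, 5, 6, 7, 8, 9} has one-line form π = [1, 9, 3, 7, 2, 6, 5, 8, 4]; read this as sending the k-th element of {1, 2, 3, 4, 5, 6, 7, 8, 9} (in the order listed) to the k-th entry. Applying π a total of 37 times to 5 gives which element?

9

Tracing 5 → 2 → … returns to 5 after 5 steps, so 5 lies in a 5-cycle (2 9 4 7 5).
Since the cycle has length 5, π^37 acts on it the same as π^2 (37 mod 5 = 2).
Advancing 2 steps from 5: 5 → 2 → 9.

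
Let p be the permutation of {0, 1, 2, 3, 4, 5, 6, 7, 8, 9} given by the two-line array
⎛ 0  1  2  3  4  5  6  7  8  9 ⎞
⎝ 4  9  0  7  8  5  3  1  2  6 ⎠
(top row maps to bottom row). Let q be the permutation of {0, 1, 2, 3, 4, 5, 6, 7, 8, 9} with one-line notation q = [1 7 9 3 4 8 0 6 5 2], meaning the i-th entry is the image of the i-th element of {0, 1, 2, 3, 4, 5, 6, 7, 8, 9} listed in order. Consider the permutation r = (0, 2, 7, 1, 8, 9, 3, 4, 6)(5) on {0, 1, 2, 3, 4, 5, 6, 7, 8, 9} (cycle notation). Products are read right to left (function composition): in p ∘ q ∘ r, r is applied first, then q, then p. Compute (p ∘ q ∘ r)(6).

9

Chase 6: r(6) = 0; q(0) = 1; p(1) = 9. Hence (p ∘ q ∘ r)(6) = 9.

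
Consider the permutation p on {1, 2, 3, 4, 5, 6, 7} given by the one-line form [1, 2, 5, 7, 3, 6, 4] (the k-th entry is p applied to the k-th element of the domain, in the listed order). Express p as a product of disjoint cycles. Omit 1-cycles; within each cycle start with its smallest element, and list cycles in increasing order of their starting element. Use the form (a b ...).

Start at 3 and follow images: 3 → 5 → 3, giving the cycle (3 5).
Repeating from the next unused element and collecting all non-trivial cycles gives (3 5)(4 7).

(3 5)(4 7)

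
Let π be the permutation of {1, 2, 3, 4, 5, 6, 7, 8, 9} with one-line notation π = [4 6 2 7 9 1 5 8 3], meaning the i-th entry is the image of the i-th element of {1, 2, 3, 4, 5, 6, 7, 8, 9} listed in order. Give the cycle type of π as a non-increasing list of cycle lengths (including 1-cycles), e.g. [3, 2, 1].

[8, 1]

The disjoint cycles are (1 4 7 5 9 3 2 6)(8), with lengths 8, 1 in non-increasing order.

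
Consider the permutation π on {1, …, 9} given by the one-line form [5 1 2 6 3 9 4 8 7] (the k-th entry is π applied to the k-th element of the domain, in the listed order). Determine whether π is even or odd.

In disjoint-cycle form the cycle lengths are 4, 4, 1.
A cycle is odd iff its length is even; π has 2 even-length cycles, so sgn(π) = (−1)^2 and π is even.

even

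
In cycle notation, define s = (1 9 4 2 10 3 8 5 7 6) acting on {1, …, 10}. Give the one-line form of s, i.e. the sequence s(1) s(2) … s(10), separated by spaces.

Reading each image from the cycles: 1↦9, 2↦10, 3↦8, 4↦2, 5↦7, 6↦1, 7↦6, 8↦5, 9↦4, 10↦3.
So the one-line form is 9 10 8 2 7 1 6 5 4 3.

9 10 8 2 7 1 6 5 4 3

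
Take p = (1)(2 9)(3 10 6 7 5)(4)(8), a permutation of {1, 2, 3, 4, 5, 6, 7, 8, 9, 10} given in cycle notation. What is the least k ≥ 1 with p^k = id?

The cycle type of p is (5, 2, 1, 1, 1).
The order is lcm(5, 2) = 10.

10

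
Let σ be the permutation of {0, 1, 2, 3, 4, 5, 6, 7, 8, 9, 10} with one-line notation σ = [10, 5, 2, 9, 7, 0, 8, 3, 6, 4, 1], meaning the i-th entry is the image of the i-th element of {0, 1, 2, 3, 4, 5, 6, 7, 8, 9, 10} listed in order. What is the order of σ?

The disjoint-cycle form of σ has cycle lengths 4, 4, 2, 1.
The order of σ is the least common multiple of its cycle lengths: lcm(4, 4, 2) = 4.

4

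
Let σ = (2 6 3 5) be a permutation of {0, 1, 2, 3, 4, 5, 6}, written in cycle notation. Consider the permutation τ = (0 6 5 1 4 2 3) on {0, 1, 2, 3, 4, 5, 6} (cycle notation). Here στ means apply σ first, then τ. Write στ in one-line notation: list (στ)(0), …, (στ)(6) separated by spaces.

Chase each element through σ then τ: 0 → 0 → 6; 1 → 1 → 4; 2 → 6 → 5; 3 → 5 → 1; 4 → 4 → 2; 5 → 2 → 3; 6 → 3 → 0.
So στ in one-line form is 6 4 5 1 2 3 0.

6 4 5 1 2 3 0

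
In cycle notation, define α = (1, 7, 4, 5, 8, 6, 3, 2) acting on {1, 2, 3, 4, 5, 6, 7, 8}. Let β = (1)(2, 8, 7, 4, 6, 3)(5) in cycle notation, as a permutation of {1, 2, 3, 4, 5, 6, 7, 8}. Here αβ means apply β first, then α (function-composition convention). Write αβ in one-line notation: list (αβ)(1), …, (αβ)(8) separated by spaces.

7 6 1 3 8 2 5 4

(αβ)(x) = α(β(x)). Computing each image: α(β(1)) = α(1) = 7, α(β(2)) = α(8) = 6, α(β(3)) = α(2) = 1, α(β(4)) = α(6) = 3, α(β(5)) = α(5) = 8, α(β(6)) = α(3) = 2, α(β(7)) = α(4) = 5, α(β(8)) = α(7) = 4.
Hence αβ = [7 6 1 3 8 2 5 4].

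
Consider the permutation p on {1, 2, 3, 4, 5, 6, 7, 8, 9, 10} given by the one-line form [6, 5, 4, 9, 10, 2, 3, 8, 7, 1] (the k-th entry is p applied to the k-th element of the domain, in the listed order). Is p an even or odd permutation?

odd

In disjoint-cycle form the cycle lengths are 5, 4, 1.
A cycle is odd iff its length is even; p has 1 even-length cycle, so sgn(p) = (−1)^1 and p is odd.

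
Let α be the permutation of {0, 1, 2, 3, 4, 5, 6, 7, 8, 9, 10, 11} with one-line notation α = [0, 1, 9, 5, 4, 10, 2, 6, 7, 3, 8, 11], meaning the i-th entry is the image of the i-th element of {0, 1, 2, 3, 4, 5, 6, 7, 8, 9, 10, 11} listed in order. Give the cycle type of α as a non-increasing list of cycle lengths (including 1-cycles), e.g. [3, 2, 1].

[8, 1, 1, 1, 1]

The disjoint cycles are (0)(1)(2, 9, 3, 5, 10, 8, 7, 6)(4)(11), with lengths 8, 1, 1, 1, 1 in non-increasing order.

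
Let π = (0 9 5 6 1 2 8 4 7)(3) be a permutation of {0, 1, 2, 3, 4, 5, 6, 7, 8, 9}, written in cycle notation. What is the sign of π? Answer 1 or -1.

1

The cycle lengths are 9, 1.
A cycle of length ℓ contributes ℓ−1 transpositions, so π is a product of 8 transpositions — even.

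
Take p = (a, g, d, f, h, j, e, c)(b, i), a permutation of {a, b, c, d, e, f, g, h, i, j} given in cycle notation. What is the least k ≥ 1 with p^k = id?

8

The disjoint cycles have lengths 8, 2.
The order is lcm(8, 2) = 8.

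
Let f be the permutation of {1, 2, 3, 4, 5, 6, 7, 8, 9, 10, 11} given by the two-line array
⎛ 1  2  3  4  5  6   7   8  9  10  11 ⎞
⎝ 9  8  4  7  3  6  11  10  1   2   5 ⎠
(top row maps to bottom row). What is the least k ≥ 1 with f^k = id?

30

Writing f as disjoint cycles, the cycle lengths are 5, 3, 2, 1.
The order of f is the least common multiple of its cycle lengths: lcm(5, 3, 2) = 30.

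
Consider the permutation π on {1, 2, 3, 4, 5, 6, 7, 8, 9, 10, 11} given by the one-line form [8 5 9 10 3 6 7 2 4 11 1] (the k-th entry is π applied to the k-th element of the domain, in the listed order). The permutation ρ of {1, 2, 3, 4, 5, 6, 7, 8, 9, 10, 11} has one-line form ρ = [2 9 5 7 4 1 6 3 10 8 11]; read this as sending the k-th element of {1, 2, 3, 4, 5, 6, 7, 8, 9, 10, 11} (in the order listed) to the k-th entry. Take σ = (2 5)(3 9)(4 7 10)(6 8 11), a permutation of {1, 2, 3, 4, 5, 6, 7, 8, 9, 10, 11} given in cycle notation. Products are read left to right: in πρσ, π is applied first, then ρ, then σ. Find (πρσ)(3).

Apply the permutations in order: π(3) = 9, then ρ(9) = 10, then σ(10) = 4. So (πρσ)(3) = 4.

4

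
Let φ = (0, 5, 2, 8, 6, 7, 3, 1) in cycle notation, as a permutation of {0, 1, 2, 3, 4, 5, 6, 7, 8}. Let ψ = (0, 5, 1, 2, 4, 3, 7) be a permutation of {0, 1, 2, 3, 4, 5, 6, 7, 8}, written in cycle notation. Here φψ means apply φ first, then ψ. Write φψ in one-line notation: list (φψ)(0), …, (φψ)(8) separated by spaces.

Chase each element through φ then ψ: 0 → 5 → 1; 1 → 0 → 5; 2 → 8 → 8; 3 → 1 → 2; 4 → 4 → 3; 5 → 2 → 4; 6 → 7 → 0; 7 → 3 → 7; 8 → 6 → 6.
Collecting the images, φψ = [1 5 8 2 3 4 0 7 6].

1 5 8 2 3 4 0 7 6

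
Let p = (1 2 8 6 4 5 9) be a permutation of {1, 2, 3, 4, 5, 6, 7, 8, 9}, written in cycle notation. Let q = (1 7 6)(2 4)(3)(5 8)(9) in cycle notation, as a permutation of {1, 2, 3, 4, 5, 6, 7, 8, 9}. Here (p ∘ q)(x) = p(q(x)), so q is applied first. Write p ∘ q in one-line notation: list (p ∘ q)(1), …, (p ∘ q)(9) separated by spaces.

(p ∘ q)(x) = p(q(x)). Computing each image: p(q(1)) = p(7) = 7, p(q(2)) = p(4) = 5, p(q(3)) = p(3) = 3, p(q(4)) = p(2) = 8, p(q(5)) = p(8) = 6, p(q(6)) = p(1) = 2, p(q(7)) = p(6) = 4, p(q(8)) = p(5) = 9, p(q(9)) = p(9) = 1.
Hence p ∘ q = [7 5 3 8 6 2 4 9 1].

7 5 3 8 6 2 4 9 1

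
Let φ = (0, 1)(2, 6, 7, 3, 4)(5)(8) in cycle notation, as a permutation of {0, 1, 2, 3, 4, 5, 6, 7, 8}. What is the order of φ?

The cycle type of φ is (5, 2, 1, 1).
The order is lcm(5, 2) = 10.

10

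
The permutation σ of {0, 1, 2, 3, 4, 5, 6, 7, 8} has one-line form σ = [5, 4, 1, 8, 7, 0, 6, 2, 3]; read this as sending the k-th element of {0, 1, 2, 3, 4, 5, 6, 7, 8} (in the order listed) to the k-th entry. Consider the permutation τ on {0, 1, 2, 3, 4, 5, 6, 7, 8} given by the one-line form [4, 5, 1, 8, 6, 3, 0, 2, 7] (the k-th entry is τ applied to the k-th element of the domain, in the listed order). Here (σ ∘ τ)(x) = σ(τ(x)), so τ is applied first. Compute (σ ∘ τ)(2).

4

First apply τ: τ(2) = 1, then σ(1) = 4. Thus (σ ∘ τ)(2) = 4.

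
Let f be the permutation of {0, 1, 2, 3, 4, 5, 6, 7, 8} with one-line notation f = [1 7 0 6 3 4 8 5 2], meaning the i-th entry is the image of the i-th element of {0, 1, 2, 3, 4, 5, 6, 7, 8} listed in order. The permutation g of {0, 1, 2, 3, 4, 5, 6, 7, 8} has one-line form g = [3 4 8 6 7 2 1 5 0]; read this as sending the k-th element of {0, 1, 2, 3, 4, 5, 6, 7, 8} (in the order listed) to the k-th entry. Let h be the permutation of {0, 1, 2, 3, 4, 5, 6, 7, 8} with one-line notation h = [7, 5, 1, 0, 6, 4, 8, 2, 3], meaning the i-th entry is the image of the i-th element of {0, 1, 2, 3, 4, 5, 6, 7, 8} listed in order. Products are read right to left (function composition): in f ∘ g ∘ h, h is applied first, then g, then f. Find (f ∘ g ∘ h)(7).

2

Chase 7: h(7) = 2; g(2) = 8; f(8) = 2. Hence (f ∘ g ∘ h)(7) = 2.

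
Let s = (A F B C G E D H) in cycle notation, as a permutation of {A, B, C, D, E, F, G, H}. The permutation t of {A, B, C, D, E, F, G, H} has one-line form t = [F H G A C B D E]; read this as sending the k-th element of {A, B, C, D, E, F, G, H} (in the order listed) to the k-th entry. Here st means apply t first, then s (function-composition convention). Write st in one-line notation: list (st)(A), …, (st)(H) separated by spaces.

(st)(x) = s(t(x)). Computing each image: s(t(A)) = s(F) = B, s(t(B)) = s(H) = A, s(t(C)) = s(G) = E, s(t(D)) = s(A) = F, s(t(E)) = s(C) = G, s(t(F)) = s(B) = C, s(t(G)) = s(D) = H, s(t(H)) = s(E) = D.
Hence st = [B A E F G C H D].

B A E F G C H D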